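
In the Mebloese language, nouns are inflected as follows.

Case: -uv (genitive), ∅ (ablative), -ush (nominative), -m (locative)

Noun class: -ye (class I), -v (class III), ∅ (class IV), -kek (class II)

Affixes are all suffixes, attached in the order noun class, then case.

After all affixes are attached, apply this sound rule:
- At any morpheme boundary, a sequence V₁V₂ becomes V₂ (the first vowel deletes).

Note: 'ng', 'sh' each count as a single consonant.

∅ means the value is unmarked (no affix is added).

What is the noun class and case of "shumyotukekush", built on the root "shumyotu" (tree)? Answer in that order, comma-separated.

class II, nominative

Segment: shumyotu-kek-ush.
noun class: -kek → class II.
case: -ush → nominative.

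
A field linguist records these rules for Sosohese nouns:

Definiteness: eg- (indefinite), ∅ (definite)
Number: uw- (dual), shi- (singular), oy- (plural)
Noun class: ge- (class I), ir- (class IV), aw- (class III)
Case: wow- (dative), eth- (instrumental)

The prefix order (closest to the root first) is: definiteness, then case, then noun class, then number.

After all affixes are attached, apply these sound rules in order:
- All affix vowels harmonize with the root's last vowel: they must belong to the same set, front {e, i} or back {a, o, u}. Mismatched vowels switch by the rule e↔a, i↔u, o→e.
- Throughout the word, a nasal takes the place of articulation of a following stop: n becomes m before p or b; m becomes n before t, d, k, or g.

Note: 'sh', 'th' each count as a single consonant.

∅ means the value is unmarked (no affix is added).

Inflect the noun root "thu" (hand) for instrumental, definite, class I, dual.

uwgaaththu

definiteness = definite: zero marking, form stays thu.
Attach case instrumental eth- → eththu.
Attach noun class class I ge- → geeththu.
Attach number dual uw- → uwgeeththu.
Apply vowel harmony: uwgeeththu → uwgaaththu.
Nasal assimilation: no change.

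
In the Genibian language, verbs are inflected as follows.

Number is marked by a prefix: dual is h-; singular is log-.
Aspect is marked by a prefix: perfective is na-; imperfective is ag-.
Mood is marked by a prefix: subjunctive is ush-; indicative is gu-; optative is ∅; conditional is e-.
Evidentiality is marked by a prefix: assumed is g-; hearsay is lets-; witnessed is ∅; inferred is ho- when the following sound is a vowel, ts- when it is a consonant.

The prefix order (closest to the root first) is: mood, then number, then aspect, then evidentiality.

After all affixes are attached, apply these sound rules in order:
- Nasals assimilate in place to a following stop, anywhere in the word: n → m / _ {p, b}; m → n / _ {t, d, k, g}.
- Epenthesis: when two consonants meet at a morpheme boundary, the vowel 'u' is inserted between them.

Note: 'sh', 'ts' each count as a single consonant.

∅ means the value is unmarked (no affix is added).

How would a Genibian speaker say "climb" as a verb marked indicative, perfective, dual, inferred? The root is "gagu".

tsunahugugagu

Attach mood indicative gu- → gugagu.
Attach number dual h- → hgugagu.
Attach aspect perfective na- → nahgugagu.
Attach evidentiality inferred ts- (before consonant 'n') → tsnahgugagu.
Nasal assimilation: no change.
Apply epenthesis: tsnahgugagu → tsunahugugagu.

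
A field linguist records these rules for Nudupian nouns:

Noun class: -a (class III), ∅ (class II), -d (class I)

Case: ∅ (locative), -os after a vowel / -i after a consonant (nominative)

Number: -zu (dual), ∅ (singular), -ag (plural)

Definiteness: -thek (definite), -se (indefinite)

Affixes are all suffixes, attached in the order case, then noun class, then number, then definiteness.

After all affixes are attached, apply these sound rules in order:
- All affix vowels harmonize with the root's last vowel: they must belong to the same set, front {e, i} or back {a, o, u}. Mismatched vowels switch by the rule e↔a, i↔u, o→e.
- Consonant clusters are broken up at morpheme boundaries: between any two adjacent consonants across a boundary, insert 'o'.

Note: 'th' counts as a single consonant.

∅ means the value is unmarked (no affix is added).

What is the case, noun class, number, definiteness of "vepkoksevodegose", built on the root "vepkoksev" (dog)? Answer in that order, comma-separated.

locative, class I, plural, indefinite

Segment: vepkoksev-d-ag-se.
case: ∅ → locative.
noun class: -d → class I.
number: -ag → plural.
definiteness: -se → indefinite.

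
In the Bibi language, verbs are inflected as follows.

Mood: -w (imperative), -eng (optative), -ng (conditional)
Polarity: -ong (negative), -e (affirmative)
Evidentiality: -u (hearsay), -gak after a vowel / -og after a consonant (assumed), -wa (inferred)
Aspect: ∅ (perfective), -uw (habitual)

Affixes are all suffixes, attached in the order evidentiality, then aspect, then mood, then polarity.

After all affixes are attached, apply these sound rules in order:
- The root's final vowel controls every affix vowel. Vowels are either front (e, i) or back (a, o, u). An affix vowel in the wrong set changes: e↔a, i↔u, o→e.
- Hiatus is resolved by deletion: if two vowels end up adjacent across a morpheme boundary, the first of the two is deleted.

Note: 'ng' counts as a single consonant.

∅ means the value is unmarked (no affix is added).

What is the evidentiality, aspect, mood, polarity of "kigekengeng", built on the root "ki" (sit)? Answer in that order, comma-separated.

assumed, perfective, optative, negative

Segment: ki-gak-eng-ong.
evidentiality: -gak/og → assumed.
aspect: ∅ → perfective.
mood: -eng → optative.
polarity: -ong → negative.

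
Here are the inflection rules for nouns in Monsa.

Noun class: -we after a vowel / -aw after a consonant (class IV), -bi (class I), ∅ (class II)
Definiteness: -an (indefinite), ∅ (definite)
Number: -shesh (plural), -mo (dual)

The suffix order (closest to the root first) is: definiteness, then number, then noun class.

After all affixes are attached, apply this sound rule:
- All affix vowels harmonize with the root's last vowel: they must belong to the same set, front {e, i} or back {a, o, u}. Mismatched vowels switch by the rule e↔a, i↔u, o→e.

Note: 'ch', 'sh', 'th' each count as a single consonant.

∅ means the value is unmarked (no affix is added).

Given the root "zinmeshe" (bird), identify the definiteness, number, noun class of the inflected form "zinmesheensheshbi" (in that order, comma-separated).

Segment: zinmeshe-an-shesh-bi.
definiteness: -an → indefinite.
number: -shesh → plural.
noun class: -bi → class I.

indefinite, plural, class I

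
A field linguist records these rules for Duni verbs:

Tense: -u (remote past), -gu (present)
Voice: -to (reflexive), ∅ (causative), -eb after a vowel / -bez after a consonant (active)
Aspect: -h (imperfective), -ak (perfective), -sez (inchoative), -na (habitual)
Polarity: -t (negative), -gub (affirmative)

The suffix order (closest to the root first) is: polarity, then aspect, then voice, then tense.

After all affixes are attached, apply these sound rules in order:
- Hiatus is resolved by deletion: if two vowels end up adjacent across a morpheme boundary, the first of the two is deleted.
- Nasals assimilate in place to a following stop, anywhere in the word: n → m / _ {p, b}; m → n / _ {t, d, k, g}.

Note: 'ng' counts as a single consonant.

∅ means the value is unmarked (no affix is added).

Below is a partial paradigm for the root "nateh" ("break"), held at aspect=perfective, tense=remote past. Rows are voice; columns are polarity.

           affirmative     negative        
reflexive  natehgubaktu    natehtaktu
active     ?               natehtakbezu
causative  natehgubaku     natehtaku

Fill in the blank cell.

natehgubakbezu

Attach polarity affirmative -gub → natehgub.
Attach aspect perfective -ak → natehgubak.
Attach voice active -bez (after consonant 'k') → natehgubakbez.
Attach tense remote past -u → natehgubakbezu.
Vowel deletion: no change.
Nasal assimilation: no change.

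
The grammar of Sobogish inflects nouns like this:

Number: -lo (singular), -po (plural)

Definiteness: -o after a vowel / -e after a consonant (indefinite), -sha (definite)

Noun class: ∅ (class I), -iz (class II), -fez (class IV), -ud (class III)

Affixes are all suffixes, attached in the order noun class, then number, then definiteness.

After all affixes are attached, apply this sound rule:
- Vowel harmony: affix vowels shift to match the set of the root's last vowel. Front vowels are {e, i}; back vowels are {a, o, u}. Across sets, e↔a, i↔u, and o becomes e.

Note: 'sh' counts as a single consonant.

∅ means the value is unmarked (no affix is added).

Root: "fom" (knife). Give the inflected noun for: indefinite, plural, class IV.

Attach noun class class IV -fez → fomfez.
Attach number plural -po → fomfezpo.
Attach definiteness indefinite -o (after vowel 'o') → fomfezpoo.
Apply vowel harmony: fomfezpoo → fomfazpoo.

fomfazpoo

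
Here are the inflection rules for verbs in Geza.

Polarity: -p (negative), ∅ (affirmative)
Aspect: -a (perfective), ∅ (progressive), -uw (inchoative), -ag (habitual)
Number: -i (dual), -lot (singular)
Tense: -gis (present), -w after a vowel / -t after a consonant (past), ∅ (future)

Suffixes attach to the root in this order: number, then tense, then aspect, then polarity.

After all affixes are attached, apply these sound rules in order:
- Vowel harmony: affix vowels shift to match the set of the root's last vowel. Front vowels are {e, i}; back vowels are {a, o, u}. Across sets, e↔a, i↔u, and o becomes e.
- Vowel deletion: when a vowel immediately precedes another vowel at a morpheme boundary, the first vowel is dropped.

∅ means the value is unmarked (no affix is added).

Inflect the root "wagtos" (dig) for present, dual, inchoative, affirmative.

wagtosugusuw

Attach number dual -i → wagtosi.
Attach tense present -gis → wagtosigis.
Attach aspect inchoative -uw → wagtosigisuw.
polarity = affirmative: zero marking, form stays wagtosigisuw.
Apply vowel harmony: wagtosigisuw → wagtosugusuw.
Vowel deletion: no change.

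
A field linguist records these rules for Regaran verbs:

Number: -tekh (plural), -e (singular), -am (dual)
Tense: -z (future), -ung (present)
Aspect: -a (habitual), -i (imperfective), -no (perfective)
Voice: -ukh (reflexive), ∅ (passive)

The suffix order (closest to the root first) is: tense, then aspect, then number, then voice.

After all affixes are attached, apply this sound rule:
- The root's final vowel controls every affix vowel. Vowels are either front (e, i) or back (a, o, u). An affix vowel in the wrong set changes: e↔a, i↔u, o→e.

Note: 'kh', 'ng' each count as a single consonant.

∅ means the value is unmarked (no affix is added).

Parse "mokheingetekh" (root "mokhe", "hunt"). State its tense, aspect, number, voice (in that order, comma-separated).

Segment: mokhe-ung-a-tekh.
tense: -ung → present.
aspect: -a → habitual.
number: -tekh → plural.
voice: ∅ → passive.

present, habitual, plural, passive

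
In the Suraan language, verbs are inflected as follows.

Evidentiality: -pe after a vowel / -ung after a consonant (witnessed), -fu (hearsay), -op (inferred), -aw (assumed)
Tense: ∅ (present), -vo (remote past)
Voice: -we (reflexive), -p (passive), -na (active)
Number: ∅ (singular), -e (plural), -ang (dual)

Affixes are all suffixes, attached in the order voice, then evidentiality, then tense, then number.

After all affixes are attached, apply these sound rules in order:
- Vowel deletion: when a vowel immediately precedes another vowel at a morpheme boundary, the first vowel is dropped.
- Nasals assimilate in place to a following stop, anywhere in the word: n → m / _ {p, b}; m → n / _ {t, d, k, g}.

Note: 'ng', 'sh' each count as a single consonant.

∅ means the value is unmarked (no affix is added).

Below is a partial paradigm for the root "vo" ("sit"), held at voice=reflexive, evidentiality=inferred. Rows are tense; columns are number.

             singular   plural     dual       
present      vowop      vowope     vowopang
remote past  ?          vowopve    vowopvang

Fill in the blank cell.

Attach voice reflexive -we → vowe.
Attach evidentiality inferred -op → voweop.
Attach tense remote past -vo → voweopvo.
number = singular: zero marking, form stays voweopvo.
Apply vowel deletion: voweopvo → vowopvo.
Nasal assimilation: no change.

vowopvo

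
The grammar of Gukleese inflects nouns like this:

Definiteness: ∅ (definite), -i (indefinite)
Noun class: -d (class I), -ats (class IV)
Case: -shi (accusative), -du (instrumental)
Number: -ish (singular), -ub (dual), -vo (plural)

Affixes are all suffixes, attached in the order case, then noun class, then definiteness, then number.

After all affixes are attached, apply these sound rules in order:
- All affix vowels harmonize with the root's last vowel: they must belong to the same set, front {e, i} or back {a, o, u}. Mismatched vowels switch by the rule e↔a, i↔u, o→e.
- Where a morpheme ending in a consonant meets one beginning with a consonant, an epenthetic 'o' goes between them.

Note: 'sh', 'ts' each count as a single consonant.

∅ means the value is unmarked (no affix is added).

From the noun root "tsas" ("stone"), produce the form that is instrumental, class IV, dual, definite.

tsasoduatsub

Attach case instrumental -du → tsasdu.
Attach noun class class IV -ats → tsasduats.
definiteness = definite: zero marking, form stays tsasduats.
Attach number dual -ub → tsasduatsub.
Vowel harmony: no change.
Apply epenthesis: tsasduatsub → tsasoduatsub.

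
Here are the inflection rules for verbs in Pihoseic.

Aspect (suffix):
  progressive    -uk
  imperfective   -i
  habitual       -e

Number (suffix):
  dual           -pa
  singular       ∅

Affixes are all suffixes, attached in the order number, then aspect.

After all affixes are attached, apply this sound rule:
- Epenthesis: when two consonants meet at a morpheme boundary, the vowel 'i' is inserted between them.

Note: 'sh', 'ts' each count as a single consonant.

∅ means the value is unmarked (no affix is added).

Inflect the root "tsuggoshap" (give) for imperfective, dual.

tsuggoshapipai

Attach number dual -pa → tsuggoshappa.
Attach aspect imperfective -i → tsuggoshappai.
Apply epenthesis: tsuggoshappai → tsuggoshapipai.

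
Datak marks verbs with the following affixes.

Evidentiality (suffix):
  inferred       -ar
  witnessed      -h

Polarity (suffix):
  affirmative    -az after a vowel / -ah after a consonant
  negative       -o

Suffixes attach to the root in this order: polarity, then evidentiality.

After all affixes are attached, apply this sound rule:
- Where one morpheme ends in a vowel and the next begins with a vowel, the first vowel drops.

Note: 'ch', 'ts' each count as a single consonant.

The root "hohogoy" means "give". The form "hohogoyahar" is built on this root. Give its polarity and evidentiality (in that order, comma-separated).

affirmative, inferred

Segment: hohogoy-ah-ar.
polarity: -az/ah → affirmative.
evidentiality: -ar → inferred.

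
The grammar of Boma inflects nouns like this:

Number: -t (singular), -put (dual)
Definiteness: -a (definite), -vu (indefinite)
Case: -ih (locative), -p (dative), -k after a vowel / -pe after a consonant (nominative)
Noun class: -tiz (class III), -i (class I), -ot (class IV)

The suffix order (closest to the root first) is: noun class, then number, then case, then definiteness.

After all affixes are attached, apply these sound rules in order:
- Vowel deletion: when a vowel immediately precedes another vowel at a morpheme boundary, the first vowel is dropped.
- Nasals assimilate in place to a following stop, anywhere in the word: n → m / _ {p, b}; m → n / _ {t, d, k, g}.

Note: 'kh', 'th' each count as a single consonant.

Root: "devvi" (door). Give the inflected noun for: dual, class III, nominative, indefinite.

Attach noun class class III -tiz → devvitiz.
Attach number dual -put → devvitizput.
Attach case nominative -pe (after consonant 't') → devvitizputpe.
Attach definiteness indefinite -vu → devvitizputpevu.
Vowel deletion: no change.
Nasal assimilation: no change.

devvitizputpevu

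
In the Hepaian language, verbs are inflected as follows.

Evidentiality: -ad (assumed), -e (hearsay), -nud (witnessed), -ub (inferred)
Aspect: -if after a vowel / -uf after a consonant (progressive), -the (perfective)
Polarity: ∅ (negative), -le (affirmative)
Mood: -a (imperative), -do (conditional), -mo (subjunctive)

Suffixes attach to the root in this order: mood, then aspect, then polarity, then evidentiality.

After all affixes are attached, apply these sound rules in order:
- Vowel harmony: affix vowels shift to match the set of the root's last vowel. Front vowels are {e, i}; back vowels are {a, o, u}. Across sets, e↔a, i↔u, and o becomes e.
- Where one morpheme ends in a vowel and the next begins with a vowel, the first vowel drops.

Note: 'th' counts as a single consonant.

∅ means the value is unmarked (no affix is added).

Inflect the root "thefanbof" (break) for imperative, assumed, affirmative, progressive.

Attach mood imperative -a → thefanbofa.
Attach aspect progressive -if (after vowel 'a') → thefanbofaif.
Attach polarity affirmative -le → thefanbofaifle.
Attach evidentiality assumed -ad → thefanbofaiflead.
Apply vowel harmony: thefanbofaiflead → thefanbofauflaad.
Apply vowel deletion: thefanbofauflaad → thefanbofuflad.

thefanbofuflad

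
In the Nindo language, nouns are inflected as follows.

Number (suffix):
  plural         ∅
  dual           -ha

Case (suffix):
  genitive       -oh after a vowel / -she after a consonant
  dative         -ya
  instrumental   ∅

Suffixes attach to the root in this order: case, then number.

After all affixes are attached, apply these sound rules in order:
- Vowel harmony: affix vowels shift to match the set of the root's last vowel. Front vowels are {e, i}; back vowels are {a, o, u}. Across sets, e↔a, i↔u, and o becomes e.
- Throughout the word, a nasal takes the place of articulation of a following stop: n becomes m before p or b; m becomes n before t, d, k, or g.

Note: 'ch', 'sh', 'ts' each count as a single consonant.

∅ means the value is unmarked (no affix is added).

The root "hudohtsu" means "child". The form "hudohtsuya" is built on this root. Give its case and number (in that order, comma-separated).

Segment: hudohtsu-ya.
case: -ya → dative.
number: ∅ → plural.

dative, plural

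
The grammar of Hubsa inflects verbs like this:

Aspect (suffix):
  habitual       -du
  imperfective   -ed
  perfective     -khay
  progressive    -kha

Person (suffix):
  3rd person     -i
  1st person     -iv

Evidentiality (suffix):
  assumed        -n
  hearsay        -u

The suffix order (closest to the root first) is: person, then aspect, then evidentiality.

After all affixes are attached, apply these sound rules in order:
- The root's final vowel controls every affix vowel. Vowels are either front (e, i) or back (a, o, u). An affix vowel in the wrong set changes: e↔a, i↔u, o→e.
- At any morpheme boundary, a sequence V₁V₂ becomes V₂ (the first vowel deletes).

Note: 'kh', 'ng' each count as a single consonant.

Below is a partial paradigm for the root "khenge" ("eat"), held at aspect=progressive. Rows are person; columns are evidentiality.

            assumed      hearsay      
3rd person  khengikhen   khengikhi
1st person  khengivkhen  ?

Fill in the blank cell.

khengivkhi

Attach person 1st person -iv → khengeiv.
Attach aspect progressive -kha → khengeivkha.
Attach evidentiality hearsay -u → khengeivkhau.
Apply vowel harmony: khengeivkhau → khengeivkhei.
Apply vowel deletion: khengeivkhei → khengivkhi.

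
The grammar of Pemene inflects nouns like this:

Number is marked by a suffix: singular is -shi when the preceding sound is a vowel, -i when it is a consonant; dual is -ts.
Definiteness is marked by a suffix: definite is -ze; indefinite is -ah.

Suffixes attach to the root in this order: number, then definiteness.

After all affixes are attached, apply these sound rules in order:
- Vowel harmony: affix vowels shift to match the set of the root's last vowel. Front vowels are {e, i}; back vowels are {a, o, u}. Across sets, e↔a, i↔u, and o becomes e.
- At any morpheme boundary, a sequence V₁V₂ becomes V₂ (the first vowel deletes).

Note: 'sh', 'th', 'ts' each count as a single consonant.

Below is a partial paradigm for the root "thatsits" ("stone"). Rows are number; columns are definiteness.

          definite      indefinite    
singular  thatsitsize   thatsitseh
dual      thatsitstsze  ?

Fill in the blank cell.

Attach number dual -ts → thatsitsts.
Attach definiteness indefinite -ah → thatsitstsah.
Apply vowel harmony: thatsitstsah → thatsitstseh.
Vowel deletion: no change.

thatsitstseh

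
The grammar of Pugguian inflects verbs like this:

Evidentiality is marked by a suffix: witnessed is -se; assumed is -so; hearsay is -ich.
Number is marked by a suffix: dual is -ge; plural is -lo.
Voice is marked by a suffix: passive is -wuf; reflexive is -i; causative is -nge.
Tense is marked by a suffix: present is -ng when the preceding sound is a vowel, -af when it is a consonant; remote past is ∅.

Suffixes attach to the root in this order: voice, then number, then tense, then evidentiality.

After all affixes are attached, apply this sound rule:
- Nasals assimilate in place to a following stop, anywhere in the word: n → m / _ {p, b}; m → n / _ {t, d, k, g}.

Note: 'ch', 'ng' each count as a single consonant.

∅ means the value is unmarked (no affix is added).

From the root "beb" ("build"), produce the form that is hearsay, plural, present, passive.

Attach voice passive -wuf → bebwuf.
Attach number plural -lo → bebwuflo.
Attach tense present -ng (after vowel 'o') → bebwuflong.
Attach evidentiality hearsay -ich → bebwuflongich.
Nasal assimilation: no change.

bebwuflongich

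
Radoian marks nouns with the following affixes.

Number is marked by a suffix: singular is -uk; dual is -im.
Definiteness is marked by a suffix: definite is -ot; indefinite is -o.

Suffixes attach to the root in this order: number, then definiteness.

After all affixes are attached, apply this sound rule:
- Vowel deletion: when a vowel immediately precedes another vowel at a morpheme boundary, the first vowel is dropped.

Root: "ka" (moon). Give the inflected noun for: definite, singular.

Attach number singular -uk → kauk.
Attach definiteness definite -ot → kaukot.
Apply vowel deletion: kaukot → kukot.

kukot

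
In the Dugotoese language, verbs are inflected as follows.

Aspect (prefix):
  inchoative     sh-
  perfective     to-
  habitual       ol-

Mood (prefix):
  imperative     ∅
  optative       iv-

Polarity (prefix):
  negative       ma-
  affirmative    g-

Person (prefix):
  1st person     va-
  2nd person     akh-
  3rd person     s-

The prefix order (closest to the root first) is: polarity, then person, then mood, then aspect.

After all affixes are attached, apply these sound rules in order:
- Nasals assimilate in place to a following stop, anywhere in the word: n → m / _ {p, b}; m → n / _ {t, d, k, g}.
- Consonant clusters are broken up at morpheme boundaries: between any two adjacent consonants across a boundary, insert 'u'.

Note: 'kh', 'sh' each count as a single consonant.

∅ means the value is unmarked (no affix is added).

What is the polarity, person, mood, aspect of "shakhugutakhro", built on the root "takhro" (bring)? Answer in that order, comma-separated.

Segment: sh-akh-g-takhro.
polarity: g- → affirmative.
person: akh- → 2nd person.
mood: ∅ → imperative.
aspect: sh- → inchoative.

affirmative, 2nd person, imperative, inchoative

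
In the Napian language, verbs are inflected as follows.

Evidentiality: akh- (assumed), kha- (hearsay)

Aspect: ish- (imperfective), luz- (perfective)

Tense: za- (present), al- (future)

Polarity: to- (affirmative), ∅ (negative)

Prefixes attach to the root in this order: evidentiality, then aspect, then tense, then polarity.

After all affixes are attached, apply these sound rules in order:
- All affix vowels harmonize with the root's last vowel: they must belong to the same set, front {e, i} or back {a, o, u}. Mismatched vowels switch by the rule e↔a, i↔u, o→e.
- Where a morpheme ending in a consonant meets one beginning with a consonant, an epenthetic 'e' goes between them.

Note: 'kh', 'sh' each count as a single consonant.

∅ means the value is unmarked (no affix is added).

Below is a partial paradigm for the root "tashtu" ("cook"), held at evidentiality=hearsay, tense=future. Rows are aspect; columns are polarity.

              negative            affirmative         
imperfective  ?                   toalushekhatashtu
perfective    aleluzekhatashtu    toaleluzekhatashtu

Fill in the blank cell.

Attach evidentiality hearsay kha- → khatashtu.
Attach aspect imperfective ish- → ishkhatashtu.
Attach tense future al- → alishkhatashtu.
polarity = negative: zero marking, form stays alishkhatashtu.
Apply vowel harmony: alishkhatashtu → alushkhatashtu.
Apply epenthesis: alushkhatashtu → alushekhatashtu.

alushekhatashtu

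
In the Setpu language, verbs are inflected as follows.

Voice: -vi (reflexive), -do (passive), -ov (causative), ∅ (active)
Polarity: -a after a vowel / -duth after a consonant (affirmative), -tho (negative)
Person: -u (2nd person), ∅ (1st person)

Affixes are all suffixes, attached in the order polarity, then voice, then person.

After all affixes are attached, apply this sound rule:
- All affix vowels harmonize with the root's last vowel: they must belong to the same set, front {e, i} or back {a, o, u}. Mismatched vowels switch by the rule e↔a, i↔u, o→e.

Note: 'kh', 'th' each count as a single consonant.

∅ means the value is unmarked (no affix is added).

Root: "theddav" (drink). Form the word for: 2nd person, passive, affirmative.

Attach polarity affirmative -duth (after consonant 'v') → theddavduth.
Attach voice passive -do → theddavduthdo.
Attach person 2nd person -u → theddavduthdou.
Vowel harmony: no change.

theddavduthdou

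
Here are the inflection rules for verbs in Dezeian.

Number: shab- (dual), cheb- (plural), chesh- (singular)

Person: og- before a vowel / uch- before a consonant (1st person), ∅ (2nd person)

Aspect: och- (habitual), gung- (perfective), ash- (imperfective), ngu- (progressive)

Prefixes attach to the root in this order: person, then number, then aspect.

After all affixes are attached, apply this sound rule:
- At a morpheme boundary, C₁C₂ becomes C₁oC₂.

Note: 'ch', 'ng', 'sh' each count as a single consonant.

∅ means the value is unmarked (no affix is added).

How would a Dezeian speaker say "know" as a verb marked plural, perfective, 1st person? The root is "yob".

gungochebuchoyob

Attach person 1st person uch- (before consonant 'y') → uchyob.
Attach number plural cheb- → chebuchyob.
Attach aspect perfective gung- → gungchebuchyob.
Apply epenthesis: gungchebuchyob → gungochebuchoyob.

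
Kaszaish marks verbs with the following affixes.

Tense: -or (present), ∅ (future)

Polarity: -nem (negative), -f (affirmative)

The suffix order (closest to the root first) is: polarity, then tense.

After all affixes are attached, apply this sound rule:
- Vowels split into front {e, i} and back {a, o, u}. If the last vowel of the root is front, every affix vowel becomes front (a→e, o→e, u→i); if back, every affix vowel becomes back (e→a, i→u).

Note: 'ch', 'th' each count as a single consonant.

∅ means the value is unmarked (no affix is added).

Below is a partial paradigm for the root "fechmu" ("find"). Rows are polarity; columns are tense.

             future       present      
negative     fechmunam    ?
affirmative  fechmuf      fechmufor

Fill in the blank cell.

fechmunamor

Attach polarity negative -nem → fechmunem.
Attach tense present -or → fechmunemor.
Apply vowel harmony: fechmunemor → fechmunamor.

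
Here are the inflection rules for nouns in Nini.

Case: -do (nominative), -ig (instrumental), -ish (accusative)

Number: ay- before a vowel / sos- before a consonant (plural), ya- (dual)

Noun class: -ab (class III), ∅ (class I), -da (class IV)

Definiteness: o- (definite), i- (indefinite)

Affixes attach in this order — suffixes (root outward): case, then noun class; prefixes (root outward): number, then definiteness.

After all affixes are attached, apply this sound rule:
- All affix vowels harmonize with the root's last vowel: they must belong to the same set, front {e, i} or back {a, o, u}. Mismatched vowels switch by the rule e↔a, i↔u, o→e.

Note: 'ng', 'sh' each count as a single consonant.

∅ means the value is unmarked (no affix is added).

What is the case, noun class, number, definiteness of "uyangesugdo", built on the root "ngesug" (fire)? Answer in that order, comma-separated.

nominative, class I, dual, indefinite

Segment: i-ya-ngesug-do.
case: -do → nominative.
noun class: ∅ → class I.
number: ya- → dual.
definiteness: i- → indefinite.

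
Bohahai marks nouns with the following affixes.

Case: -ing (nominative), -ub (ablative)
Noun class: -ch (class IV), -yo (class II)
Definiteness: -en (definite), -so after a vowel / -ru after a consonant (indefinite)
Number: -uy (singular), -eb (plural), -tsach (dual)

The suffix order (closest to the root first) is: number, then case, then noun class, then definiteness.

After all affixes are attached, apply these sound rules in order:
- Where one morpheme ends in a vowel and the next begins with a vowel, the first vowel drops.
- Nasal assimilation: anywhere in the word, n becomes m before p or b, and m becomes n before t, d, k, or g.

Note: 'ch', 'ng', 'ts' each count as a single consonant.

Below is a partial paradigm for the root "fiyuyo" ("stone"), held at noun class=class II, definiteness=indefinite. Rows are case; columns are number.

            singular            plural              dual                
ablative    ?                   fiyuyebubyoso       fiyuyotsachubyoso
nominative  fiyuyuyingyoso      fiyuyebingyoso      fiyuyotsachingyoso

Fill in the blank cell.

Attach number singular -uy → fiyuyouy.
Attach case ablative -ub → fiyuyouyub.
Attach noun class class II -yo → fiyuyouyubyo.
Attach definiteness indefinite -so (after vowel 'o') → fiyuyouyubyoso.
Apply vowel deletion: fiyuyouyubyoso → fiyuyuyubyoso.
Nasal assimilation: no change.

fiyuyuyubyoso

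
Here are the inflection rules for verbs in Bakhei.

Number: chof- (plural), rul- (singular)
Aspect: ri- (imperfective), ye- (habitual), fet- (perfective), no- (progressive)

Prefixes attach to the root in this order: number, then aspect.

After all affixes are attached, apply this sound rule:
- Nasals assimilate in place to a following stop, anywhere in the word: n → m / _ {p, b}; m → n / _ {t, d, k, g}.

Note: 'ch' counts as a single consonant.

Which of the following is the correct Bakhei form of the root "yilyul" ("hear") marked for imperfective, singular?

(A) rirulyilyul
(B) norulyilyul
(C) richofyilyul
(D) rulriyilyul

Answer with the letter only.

A

Attach number singular rul- → rulyilyul.
Attach aspect imperfective ri- → rirulyilyul.
Nasal assimilation: no change.
So the correct form is rirulyilyul, option (A).
(D) rulriyilyul is wrong: it has the affixes in the wrong order.
(B) norulyilyul is wrong: it uses progressive instead of imperfective for aspect.
(C) richofyilyul is wrong: it uses plural instead of singular for number.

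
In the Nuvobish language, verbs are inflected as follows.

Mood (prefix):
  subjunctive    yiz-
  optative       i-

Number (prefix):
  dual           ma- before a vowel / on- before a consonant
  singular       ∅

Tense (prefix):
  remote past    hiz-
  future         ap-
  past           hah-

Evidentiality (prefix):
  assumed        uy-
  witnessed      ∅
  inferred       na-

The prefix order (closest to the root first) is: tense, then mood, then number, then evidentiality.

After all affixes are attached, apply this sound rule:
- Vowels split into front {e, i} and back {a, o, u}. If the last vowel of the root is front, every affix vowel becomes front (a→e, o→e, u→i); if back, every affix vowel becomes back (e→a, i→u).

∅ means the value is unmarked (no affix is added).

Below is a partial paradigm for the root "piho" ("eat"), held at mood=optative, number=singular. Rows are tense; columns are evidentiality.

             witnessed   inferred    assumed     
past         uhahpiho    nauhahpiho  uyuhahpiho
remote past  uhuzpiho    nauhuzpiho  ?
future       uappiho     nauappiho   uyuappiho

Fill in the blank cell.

Attach tense remote past hiz- → hizpiho.
Attach mood optative i- → ihizpiho.
number = singular: zero marking, form stays ihizpiho.
Attach evidentiality assumed uy- → uyihizpiho.
Apply vowel harmony: uyihizpiho → uyuhuzpiho.

uyuhuzpiho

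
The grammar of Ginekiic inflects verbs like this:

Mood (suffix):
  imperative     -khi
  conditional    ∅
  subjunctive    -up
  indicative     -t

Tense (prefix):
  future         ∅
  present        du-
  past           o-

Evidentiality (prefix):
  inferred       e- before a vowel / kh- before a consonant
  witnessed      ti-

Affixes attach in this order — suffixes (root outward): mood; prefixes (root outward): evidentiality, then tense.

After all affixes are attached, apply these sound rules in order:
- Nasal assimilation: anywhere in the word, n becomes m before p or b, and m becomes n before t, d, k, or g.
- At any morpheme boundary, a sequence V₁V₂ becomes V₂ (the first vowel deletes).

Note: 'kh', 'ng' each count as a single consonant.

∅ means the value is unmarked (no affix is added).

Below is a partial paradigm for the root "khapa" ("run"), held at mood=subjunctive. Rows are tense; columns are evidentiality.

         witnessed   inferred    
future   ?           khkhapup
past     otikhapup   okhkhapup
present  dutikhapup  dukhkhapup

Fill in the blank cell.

Attach mood subjunctive -up → khapaup.
Attach evidentiality witnessed ti- → tikhapaup.
tense = future: zero marking, form stays tikhapaup.
Nasal assimilation: no change.
Apply vowel deletion: tikhapaup → tikhapup.

tikhapup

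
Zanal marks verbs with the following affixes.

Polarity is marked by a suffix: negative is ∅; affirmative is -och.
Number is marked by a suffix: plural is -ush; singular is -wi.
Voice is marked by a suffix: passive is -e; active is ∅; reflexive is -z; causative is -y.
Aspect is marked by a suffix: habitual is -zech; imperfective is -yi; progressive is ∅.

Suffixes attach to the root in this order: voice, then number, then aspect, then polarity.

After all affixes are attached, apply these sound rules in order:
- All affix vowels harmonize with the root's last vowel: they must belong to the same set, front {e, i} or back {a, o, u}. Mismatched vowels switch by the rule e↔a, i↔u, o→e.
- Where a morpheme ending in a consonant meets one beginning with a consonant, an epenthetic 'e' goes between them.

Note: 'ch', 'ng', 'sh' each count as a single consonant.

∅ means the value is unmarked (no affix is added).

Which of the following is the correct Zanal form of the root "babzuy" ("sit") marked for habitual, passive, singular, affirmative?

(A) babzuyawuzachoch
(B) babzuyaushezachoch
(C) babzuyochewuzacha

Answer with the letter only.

A

Attach voice passive -e → babzuye.
Attach number singular -wi → babzuyewi.
Attach aspect habitual -zech → babzuyewizech.
Attach polarity affirmative -och → babzuyewizechoch.
Apply vowel harmony: babzuyewizechoch → babzuyawuzachoch.
Epenthesis: no change.
So the correct form is babzuyawuzachoch, option (A).
(B) babzuyaushezachoch is wrong: it uses plural instead of singular for number.
(C) babzuyochewuzacha is wrong: it has the affixes in the wrong order.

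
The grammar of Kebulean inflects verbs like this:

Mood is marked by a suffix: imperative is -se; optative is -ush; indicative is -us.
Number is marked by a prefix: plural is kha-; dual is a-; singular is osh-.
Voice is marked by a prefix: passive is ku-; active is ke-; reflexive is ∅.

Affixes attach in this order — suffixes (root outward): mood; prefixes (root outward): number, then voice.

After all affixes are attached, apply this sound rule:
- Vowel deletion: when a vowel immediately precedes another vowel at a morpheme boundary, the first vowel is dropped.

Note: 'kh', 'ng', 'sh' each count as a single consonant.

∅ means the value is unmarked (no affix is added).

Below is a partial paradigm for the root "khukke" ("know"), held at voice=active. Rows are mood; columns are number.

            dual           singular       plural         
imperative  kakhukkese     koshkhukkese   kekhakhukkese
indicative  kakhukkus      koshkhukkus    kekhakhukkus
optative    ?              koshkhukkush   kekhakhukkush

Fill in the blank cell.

Attach number dual a- → akhukke.
Attach voice active ke- → keakhukke.
Attach mood optative -ush → keakhukkeush.
Apply vowel deletion: keakhukkeush → kakhukkush.

kakhukkush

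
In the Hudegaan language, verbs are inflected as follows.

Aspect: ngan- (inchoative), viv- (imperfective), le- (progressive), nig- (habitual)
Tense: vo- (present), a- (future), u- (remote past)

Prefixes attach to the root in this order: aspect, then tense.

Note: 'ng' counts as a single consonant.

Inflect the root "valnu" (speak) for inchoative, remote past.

unganvalnu

Attach aspect inchoative ngan- → nganvalnu.
Attach tense remote past u- → unganvalnu.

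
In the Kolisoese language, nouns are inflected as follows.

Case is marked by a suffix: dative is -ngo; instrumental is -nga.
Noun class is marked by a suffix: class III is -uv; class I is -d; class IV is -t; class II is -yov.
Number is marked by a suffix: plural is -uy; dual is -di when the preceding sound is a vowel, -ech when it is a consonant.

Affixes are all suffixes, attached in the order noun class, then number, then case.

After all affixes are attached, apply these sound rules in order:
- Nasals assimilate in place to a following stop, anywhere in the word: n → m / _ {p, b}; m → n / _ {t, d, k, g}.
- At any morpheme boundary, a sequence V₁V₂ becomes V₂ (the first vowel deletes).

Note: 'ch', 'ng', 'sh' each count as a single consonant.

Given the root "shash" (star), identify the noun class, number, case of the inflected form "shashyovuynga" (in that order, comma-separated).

class II, plural, instrumental

Segment: shash-yov-uy-nga.
noun class: -yov → class II.
number: -uy → plural.
case: -nga → instrumental.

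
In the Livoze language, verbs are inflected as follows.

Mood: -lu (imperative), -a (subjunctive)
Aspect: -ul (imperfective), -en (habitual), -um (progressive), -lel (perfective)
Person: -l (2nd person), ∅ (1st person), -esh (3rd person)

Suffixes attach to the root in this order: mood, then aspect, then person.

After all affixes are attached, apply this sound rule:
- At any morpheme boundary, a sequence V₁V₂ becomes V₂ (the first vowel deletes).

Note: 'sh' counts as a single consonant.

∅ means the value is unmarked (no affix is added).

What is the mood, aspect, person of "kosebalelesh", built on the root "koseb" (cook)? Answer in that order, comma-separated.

subjunctive, perfective, 3rd person

Segment: koseb-a-lel-esh.
mood: -a → subjunctive.
aspect: -lel → perfective.
person: -esh → 3rd person.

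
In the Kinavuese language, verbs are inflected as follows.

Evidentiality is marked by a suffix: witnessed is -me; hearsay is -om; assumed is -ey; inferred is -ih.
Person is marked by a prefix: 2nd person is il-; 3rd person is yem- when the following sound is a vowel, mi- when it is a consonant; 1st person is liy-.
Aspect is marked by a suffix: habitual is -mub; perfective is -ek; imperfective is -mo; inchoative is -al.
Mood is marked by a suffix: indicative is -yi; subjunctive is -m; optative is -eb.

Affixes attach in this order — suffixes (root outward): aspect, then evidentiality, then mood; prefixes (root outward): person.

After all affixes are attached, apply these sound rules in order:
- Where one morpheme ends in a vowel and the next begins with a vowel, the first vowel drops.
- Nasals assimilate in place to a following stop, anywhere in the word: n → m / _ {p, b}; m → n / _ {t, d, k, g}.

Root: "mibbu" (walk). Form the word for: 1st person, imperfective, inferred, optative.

Attach aspect imperfective -mo → mibbumo.
Attach evidentiality inferred -ih → mibbumoih.
Attach mood optative -eb → mibbumoiheb.
Attach person 1st person liy- → liymibbumoiheb.
Apply vowel deletion: liymibbumoiheb → liymibbumiheb.
Nasal assimilation: no change.

liymibbumiheb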